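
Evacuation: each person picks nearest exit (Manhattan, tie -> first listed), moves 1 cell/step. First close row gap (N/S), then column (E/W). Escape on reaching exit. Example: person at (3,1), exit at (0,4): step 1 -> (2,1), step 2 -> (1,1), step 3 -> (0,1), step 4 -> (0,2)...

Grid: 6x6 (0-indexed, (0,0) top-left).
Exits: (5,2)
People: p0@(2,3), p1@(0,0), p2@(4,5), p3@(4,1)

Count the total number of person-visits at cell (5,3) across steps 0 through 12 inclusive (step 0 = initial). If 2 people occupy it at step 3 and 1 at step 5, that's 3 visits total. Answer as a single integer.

Step 0: p0@(2,3) p1@(0,0) p2@(4,5) p3@(4,1) -> at (5,3): 0 [-], cum=0
Step 1: p0@(3,3) p1@(1,0) p2@(5,5) p3@(5,1) -> at (5,3): 0 [-], cum=0
Step 2: p0@(4,3) p1@(2,0) p2@(5,4) p3@ESC -> at (5,3): 0 [-], cum=0
Step 3: p0@(5,3) p1@(3,0) p2@(5,3) p3@ESC -> at (5,3): 2 [p0,p2], cum=2
Step 4: p0@ESC p1@(4,0) p2@ESC p3@ESC -> at (5,3): 0 [-], cum=2
Step 5: p0@ESC p1@(5,0) p2@ESC p3@ESC -> at (5,3): 0 [-], cum=2
Step 6: p0@ESC p1@(5,1) p2@ESC p3@ESC -> at (5,3): 0 [-], cum=2
Step 7: p0@ESC p1@ESC p2@ESC p3@ESC -> at (5,3): 0 [-], cum=2
Total visits = 2

Answer: 2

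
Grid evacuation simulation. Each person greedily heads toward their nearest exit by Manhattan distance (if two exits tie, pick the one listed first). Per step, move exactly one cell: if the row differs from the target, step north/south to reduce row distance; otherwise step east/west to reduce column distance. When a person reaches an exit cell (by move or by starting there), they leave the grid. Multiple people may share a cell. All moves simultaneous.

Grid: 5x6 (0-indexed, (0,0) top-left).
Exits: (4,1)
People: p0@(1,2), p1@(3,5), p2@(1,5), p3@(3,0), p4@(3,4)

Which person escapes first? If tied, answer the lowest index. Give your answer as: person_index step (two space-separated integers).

Step 1: p0:(1,2)->(2,2) | p1:(3,5)->(4,5) | p2:(1,5)->(2,5) | p3:(3,0)->(4,0) | p4:(3,4)->(4,4)
Step 2: p0:(2,2)->(3,2) | p1:(4,5)->(4,4) | p2:(2,5)->(3,5) | p3:(4,0)->(4,1)->EXIT | p4:(4,4)->(4,3)
Step 3: p0:(3,2)->(4,2) | p1:(4,4)->(4,3) | p2:(3,5)->(4,5) | p3:escaped | p4:(4,3)->(4,2)
Step 4: p0:(4,2)->(4,1)->EXIT | p1:(4,3)->(4,2) | p2:(4,5)->(4,4) | p3:escaped | p4:(4,2)->(4,1)->EXIT
Step 5: p0:escaped | p1:(4,2)->(4,1)->EXIT | p2:(4,4)->(4,3) | p3:escaped | p4:escaped
Step 6: p0:escaped | p1:escaped | p2:(4,3)->(4,2) | p3:escaped | p4:escaped
Step 7: p0:escaped | p1:escaped | p2:(4,2)->(4,1)->EXIT | p3:escaped | p4:escaped
Exit steps: [4, 5, 7, 2, 4]
First to escape: p3 at step 2

Answer: 3 2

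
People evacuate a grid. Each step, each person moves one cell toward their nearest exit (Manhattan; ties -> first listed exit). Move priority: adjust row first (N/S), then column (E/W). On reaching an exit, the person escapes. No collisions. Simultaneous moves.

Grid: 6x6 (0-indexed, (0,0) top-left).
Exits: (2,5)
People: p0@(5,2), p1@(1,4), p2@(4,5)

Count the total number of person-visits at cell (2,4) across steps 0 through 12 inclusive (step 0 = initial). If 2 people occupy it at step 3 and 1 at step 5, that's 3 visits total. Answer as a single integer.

Answer: 2

Derivation:
Step 0: p0@(5,2) p1@(1,4) p2@(4,5) -> at (2,4): 0 [-], cum=0
Step 1: p0@(4,2) p1@(2,4) p2@(3,5) -> at (2,4): 1 [p1], cum=1
Step 2: p0@(3,2) p1@ESC p2@ESC -> at (2,4): 0 [-], cum=1
Step 3: p0@(2,2) p1@ESC p2@ESC -> at (2,4): 0 [-], cum=1
Step 4: p0@(2,3) p1@ESC p2@ESC -> at (2,4): 0 [-], cum=1
Step 5: p0@(2,4) p1@ESC p2@ESC -> at (2,4): 1 [p0], cum=2
Step 6: p0@ESC p1@ESC p2@ESC -> at (2,4): 0 [-], cum=2
Total visits = 2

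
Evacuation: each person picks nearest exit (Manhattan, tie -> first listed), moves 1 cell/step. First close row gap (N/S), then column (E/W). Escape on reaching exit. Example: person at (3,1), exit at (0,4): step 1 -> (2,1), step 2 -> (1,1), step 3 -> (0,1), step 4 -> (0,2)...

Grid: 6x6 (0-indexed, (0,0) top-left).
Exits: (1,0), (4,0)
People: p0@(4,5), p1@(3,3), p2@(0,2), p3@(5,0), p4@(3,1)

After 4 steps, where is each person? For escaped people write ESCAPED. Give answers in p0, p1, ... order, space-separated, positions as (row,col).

Step 1: p0:(4,5)->(4,4) | p1:(3,3)->(4,3) | p2:(0,2)->(1,2) | p3:(5,0)->(4,0)->EXIT | p4:(3,1)->(4,1)
Step 2: p0:(4,4)->(4,3) | p1:(4,3)->(4,2) | p2:(1,2)->(1,1) | p3:escaped | p4:(4,1)->(4,0)->EXIT
Step 3: p0:(4,3)->(4,2) | p1:(4,2)->(4,1) | p2:(1,1)->(1,0)->EXIT | p3:escaped | p4:escaped
Step 4: p0:(4,2)->(4,1) | p1:(4,1)->(4,0)->EXIT | p2:escaped | p3:escaped | p4:escaped

(4,1) ESCAPED ESCAPED ESCAPED ESCAPED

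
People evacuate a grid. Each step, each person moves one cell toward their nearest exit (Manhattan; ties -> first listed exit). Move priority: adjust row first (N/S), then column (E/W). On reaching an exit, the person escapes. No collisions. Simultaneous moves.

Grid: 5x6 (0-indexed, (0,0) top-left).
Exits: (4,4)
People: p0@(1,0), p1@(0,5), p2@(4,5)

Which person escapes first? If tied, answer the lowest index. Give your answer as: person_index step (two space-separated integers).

Answer: 2 1

Derivation:
Step 1: p0:(1,0)->(2,0) | p1:(0,5)->(1,5) | p2:(4,5)->(4,4)->EXIT
Step 2: p0:(2,0)->(3,0) | p1:(1,5)->(2,5) | p2:escaped
Step 3: p0:(3,0)->(4,0) | p1:(2,5)->(3,5) | p2:escaped
Step 4: p0:(4,0)->(4,1) | p1:(3,5)->(4,5) | p2:escaped
Step 5: p0:(4,1)->(4,2) | p1:(4,5)->(4,4)->EXIT | p2:escaped
Step 6: p0:(4,2)->(4,3) | p1:escaped | p2:escaped
Step 7: p0:(4,3)->(4,4)->EXIT | p1:escaped | p2:escaped
Exit steps: [7, 5, 1]
First to escape: p2 at step 1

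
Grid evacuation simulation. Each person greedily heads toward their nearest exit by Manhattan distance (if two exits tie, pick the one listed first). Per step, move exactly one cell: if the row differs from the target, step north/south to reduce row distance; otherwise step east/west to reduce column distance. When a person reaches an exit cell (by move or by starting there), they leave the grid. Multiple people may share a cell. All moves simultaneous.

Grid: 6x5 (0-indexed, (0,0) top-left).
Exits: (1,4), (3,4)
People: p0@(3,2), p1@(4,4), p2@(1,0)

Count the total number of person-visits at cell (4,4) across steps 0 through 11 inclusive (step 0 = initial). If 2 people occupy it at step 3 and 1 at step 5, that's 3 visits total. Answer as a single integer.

Step 0: p0@(3,2) p1@(4,4) p2@(1,0) -> at (4,4): 1 [p1], cum=1
Step 1: p0@(3,3) p1@ESC p2@(1,1) -> at (4,4): 0 [-], cum=1
Step 2: p0@ESC p1@ESC p2@(1,2) -> at (4,4): 0 [-], cum=1
Step 3: p0@ESC p1@ESC p2@(1,3) -> at (4,4): 0 [-], cum=1
Step 4: p0@ESC p1@ESC p2@ESC -> at (4,4): 0 [-], cum=1
Total visits = 1

Answer: 1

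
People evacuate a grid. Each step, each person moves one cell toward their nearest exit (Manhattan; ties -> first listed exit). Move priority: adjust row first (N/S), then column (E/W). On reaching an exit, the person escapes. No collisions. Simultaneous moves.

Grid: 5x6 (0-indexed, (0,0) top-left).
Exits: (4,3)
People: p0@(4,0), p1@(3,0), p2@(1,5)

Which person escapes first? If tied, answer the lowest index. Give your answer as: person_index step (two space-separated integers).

Step 1: p0:(4,0)->(4,1) | p1:(3,0)->(4,0) | p2:(1,5)->(2,5)
Step 2: p0:(4,1)->(4,2) | p1:(4,0)->(4,1) | p2:(2,5)->(3,5)
Step 3: p0:(4,2)->(4,3)->EXIT | p1:(4,1)->(4,2) | p2:(3,5)->(4,5)
Step 4: p0:escaped | p1:(4,2)->(4,3)->EXIT | p2:(4,5)->(4,4)
Step 5: p0:escaped | p1:escaped | p2:(4,4)->(4,3)->EXIT
Exit steps: [3, 4, 5]
First to escape: p0 at step 3

Answer: 0 3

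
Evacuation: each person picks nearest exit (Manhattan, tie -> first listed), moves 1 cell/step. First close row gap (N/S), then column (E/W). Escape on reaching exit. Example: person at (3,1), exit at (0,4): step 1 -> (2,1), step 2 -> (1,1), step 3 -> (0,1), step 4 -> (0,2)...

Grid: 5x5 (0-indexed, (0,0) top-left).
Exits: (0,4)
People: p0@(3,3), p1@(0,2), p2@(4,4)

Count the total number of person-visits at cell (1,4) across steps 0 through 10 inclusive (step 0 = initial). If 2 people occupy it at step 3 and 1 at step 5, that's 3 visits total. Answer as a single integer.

Step 0: p0@(3,3) p1@(0,2) p2@(4,4) -> at (1,4): 0 [-], cum=0
Step 1: p0@(2,3) p1@(0,3) p2@(3,4) -> at (1,4): 0 [-], cum=0
Step 2: p0@(1,3) p1@ESC p2@(2,4) -> at (1,4): 0 [-], cum=0
Step 3: p0@(0,3) p1@ESC p2@(1,4) -> at (1,4): 1 [p2], cum=1
Step 4: p0@ESC p1@ESC p2@ESC -> at (1,4): 0 [-], cum=1
Total visits = 1

Answer: 1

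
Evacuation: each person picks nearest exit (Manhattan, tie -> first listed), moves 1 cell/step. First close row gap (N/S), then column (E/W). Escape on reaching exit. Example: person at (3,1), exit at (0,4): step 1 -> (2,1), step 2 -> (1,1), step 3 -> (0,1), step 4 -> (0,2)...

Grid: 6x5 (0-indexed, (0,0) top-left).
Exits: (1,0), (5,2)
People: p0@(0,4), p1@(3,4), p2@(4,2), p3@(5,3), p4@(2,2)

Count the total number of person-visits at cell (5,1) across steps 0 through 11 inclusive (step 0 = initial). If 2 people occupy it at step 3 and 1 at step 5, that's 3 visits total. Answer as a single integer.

Step 0: p0@(0,4) p1@(3,4) p2@(4,2) p3@(5,3) p4@(2,2) -> at (5,1): 0 [-], cum=0
Step 1: p0@(1,4) p1@(4,4) p2@ESC p3@ESC p4@(1,2) -> at (5,1): 0 [-], cum=0
Step 2: p0@(1,3) p1@(5,4) p2@ESC p3@ESC p4@(1,1) -> at (5,1): 0 [-], cum=0
Step 3: p0@(1,2) p1@(5,3) p2@ESC p3@ESC p4@ESC -> at (5,1): 0 [-], cum=0
Step 4: p0@(1,1) p1@ESC p2@ESC p3@ESC p4@ESC -> at (5,1): 0 [-], cum=0
Step 5: p0@ESC p1@ESC p2@ESC p3@ESC p4@ESC -> at (5,1): 0 [-], cum=0
Total visits = 0

Answer: 0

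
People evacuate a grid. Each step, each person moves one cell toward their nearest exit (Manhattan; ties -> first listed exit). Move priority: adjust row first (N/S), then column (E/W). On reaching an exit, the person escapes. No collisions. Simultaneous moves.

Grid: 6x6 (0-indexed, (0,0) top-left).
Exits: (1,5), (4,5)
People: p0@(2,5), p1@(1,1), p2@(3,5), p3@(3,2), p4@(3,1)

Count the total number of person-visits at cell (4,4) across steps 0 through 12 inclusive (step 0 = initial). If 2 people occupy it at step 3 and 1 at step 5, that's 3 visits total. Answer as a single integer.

Answer: 2

Derivation:
Step 0: p0@(2,5) p1@(1,1) p2@(3,5) p3@(3,2) p4@(3,1) -> at (4,4): 0 [-], cum=0
Step 1: p0@ESC p1@(1,2) p2@ESC p3@(4,2) p4@(4,1) -> at (4,4): 0 [-], cum=0
Step 2: p0@ESC p1@(1,3) p2@ESC p3@(4,3) p4@(4,2) -> at (4,4): 0 [-], cum=0
Step 3: p0@ESC p1@(1,4) p2@ESC p3@(4,4) p4@(4,3) -> at (4,4): 1 [p3], cum=1
Step 4: p0@ESC p1@ESC p2@ESC p3@ESC p4@(4,4) -> at (4,4): 1 [p4], cum=2
Step 5: p0@ESC p1@ESC p2@ESC p3@ESC p4@ESC -> at (4,4): 0 [-], cum=2
Total visits = 2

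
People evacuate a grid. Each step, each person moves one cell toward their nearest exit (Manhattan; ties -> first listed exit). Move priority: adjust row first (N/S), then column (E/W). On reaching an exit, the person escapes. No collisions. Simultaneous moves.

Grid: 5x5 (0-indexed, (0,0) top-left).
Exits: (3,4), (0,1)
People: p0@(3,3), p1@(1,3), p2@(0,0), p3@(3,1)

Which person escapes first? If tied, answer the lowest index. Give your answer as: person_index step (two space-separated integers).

Answer: 0 1

Derivation:
Step 1: p0:(3,3)->(3,4)->EXIT | p1:(1,3)->(2,3) | p2:(0,0)->(0,1)->EXIT | p3:(3,1)->(3,2)
Step 2: p0:escaped | p1:(2,3)->(3,3) | p2:escaped | p3:(3,2)->(3,3)
Step 3: p0:escaped | p1:(3,3)->(3,4)->EXIT | p2:escaped | p3:(3,3)->(3,4)->EXIT
Exit steps: [1, 3, 1, 3]
First to escape: p0 at step 1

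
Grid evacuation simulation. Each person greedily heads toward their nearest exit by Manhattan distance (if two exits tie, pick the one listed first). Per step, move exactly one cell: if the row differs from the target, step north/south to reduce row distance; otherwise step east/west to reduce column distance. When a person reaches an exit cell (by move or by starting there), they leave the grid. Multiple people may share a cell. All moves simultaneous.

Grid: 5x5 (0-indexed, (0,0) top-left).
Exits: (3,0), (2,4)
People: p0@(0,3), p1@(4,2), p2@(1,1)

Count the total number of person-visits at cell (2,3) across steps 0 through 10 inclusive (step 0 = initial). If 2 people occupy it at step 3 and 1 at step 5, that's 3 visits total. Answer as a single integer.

Step 0: p0@(0,3) p1@(4,2) p2@(1,1) -> at (2,3): 0 [-], cum=0
Step 1: p0@(1,3) p1@(3,2) p2@(2,1) -> at (2,3): 0 [-], cum=0
Step 2: p0@(2,3) p1@(3,1) p2@(3,1) -> at (2,3): 1 [p0], cum=1
Step 3: p0@ESC p1@ESC p2@ESC -> at (2,3): 0 [-], cum=1
Total visits = 1

Answer: 1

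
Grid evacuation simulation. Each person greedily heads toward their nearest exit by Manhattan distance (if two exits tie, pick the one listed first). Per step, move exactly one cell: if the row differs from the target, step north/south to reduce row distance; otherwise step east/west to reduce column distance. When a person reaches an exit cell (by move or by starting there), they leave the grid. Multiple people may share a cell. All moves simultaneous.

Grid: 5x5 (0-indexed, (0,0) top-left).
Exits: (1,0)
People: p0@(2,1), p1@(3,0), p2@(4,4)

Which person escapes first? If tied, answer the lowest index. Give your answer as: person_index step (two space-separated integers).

Step 1: p0:(2,1)->(1,1) | p1:(3,0)->(2,0) | p2:(4,4)->(3,4)
Step 2: p0:(1,1)->(1,0)->EXIT | p1:(2,0)->(1,0)->EXIT | p2:(3,4)->(2,4)
Step 3: p0:escaped | p1:escaped | p2:(2,4)->(1,4)
Step 4: p0:escaped | p1:escaped | p2:(1,4)->(1,3)
Step 5: p0:escaped | p1:escaped | p2:(1,3)->(1,2)
Step 6: p0:escaped | p1:escaped | p2:(1,2)->(1,1)
Step 7: p0:escaped | p1:escaped | p2:(1,1)->(1,0)->EXIT
Exit steps: [2, 2, 7]
First to escape: p0 at step 2

Answer: 0 2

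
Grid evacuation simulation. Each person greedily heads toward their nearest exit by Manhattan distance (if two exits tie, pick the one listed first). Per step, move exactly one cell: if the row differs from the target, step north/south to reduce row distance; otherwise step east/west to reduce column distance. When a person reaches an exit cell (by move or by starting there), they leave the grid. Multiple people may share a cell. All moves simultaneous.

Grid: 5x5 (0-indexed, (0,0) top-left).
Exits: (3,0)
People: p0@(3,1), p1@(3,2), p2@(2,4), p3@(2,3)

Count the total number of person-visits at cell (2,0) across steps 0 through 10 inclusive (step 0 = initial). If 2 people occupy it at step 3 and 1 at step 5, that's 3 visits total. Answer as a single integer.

Step 0: p0@(3,1) p1@(3,2) p2@(2,4) p3@(2,3) -> at (2,0): 0 [-], cum=0
Step 1: p0@ESC p1@(3,1) p2@(3,4) p3@(3,3) -> at (2,0): 0 [-], cum=0
Step 2: p0@ESC p1@ESC p2@(3,3) p3@(3,2) -> at (2,0): 0 [-], cum=0
Step 3: p0@ESC p1@ESC p2@(3,2) p3@(3,1) -> at (2,0): 0 [-], cum=0
Step 4: p0@ESC p1@ESC p2@(3,1) p3@ESC -> at (2,0): 0 [-], cum=0
Step 5: p0@ESC p1@ESC p2@ESC p3@ESC -> at (2,0): 0 [-], cum=0
Total visits = 0

Answer: 0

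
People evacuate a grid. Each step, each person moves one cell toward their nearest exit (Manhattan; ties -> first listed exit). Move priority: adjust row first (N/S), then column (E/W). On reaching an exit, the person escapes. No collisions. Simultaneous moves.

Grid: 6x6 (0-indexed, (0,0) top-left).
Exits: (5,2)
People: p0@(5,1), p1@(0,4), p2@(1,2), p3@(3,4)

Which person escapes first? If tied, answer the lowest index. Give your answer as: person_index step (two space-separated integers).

Answer: 0 1

Derivation:
Step 1: p0:(5,1)->(5,2)->EXIT | p1:(0,4)->(1,4) | p2:(1,2)->(2,2) | p3:(3,4)->(4,4)
Step 2: p0:escaped | p1:(1,4)->(2,4) | p2:(2,2)->(3,2) | p3:(4,4)->(5,4)
Step 3: p0:escaped | p1:(2,4)->(3,4) | p2:(3,2)->(4,2) | p3:(5,4)->(5,3)
Step 4: p0:escaped | p1:(3,4)->(4,4) | p2:(4,2)->(5,2)->EXIT | p3:(5,3)->(5,2)->EXIT
Step 5: p0:escaped | p1:(4,4)->(5,4) | p2:escaped | p3:escaped
Step 6: p0:escaped | p1:(5,4)->(5,3) | p2:escaped | p3:escaped
Step 7: p0:escaped | p1:(5,3)->(5,2)->EXIT | p2:escaped | p3:escaped
Exit steps: [1, 7, 4, 4]
First to escape: p0 at step 1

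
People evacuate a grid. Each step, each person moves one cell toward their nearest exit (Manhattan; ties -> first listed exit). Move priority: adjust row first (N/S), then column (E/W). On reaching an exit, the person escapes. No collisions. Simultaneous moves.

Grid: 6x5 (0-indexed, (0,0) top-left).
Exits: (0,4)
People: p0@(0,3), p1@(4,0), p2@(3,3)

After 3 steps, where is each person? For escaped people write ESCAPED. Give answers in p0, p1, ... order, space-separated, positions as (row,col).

Step 1: p0:(0,3)->(0,4)->EXIT | p1:(4,0)->(3,0) | p2:(3,3)->(2,3)
Step 2: p0:escaped | p1:(3,0)->(2,0) | p2:(2,3)->(1,3)
Step 3: p0:escaped | p1:(2,0)->(1,0) | p2:(1,3)->(0,3)

ESCAPED (1,0) (0,3)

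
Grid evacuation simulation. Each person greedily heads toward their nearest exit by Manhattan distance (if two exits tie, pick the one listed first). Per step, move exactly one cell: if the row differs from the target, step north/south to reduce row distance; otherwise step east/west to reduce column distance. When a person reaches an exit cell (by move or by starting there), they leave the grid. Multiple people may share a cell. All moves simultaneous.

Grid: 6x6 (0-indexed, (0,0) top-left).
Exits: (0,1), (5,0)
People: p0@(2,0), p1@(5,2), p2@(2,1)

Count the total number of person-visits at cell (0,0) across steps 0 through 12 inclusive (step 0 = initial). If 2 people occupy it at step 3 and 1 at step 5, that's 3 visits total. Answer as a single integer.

Step 0: p0@(2,0) p1@(5,2) p2@(2,1) -> at (0,0): 0 [-], cum=0
Step 1: p0@(1,0) p1@(5,1) p2@(1,1) -> at (0,0): 0 [-], cum=0
Step 2: p0@(0,0) p1@ESC p2@ESC -> at (0,0): 1 [p0], cum=1
Step 3: p0@ESC p1@ESC p2@ESC -> at (0,0): 0 [-], cum=1
Total visits = 1

Answer: 1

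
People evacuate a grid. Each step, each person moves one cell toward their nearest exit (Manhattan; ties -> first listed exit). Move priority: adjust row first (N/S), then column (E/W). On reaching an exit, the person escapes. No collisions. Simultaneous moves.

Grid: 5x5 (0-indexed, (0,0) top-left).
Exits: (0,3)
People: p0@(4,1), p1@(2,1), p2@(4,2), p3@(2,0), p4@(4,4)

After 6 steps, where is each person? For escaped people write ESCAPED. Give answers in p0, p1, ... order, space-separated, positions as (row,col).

Step 1: p0:(4,1)->(3,1) | p1:(2,1)->(1,1) | p2:(4,2)->(3,2) | p3:(2,0)->(1,0) | p4:(4,4)->(3,4)
Step 2: p0:(3,1)->(2,1) | p1:(1,1)->(0,1) | p2:(3,2)->(2,2) | p3:(1,0)->(0,0) | p4:(3,4)->(2,4)
Step 3: p0:(2,1)->(1,1) | p1:(0,1)->(0,2) | p2:(2,2)->(1,2) | p3:(0,0)->(0,1) | p4:(2,4)->(1,4)
Step 4: p0:(1,1)->(0,1) | p1:(0,2)->(0,3)->EXIT | p2:(1,2)->(0,2) | p3:(0,1)->(0,2) | p4:(1,4)->(0,4)
Step 5: p0:(0,1)->(0,2) | p1:escaped | p2:(0,2)->(0,3)->EXIT | p3:(0,2)->(0,3)->EXIT | p4:(0,4)->(0,3)->EXIT
Step 6: p0:(0,2)->(0,3)->EXIT | p1:escaped | p2:escaped | p3:escaped | p4:escaped

ESCAPED ESCAPED ESCAPED ESCAPED ESCAPED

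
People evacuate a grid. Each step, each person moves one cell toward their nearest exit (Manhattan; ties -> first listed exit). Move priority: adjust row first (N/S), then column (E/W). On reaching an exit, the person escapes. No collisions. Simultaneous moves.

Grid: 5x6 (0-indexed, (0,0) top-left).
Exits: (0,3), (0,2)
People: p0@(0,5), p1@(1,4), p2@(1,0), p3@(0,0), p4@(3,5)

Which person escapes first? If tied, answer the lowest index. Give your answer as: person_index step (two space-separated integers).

Step 1: p0:(0,5)->(0,4) | p1:(1,4)->(0,4) | p2:(1,0)->(0,0) | p3:(0,0)->(0,1) | p4:(3,5)->(2,5)
Step 2: p0:(0,4)->(0,3)->EXIT | p1:(0,4)->(0,3)->EXIT | p2:(0,0)->(0,1) | p3:(0,1)->(0,2)->EXIT | p4:(2,5)->(1,5)
Step 3: p0:escaped | p1:escaped | p2:(0,1)->(0,2)->EXIT | p3:escaped | p4:(1,5)->(0,5)
Step 4: p0:escaped | p1:escaped | p2:escaped | p3:escaped | p4:(0,5)->(0,4)
Step 5: p0:escaped | p1:escaped | p2:escaped | p3:escaped | p4:(0,4)->(0,3)->EXIT
Exit steps: [2, 2, 3, 2, 5]
First to escape: p0 at step 2

Answer: 0 2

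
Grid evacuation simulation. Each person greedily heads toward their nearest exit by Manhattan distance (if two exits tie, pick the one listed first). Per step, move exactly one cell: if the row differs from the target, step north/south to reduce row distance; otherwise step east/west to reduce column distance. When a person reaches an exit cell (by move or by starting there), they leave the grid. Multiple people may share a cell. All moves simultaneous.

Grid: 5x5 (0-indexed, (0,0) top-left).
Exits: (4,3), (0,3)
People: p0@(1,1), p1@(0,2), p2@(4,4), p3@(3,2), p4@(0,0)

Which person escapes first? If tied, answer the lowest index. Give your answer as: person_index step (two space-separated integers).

Step 1: p0:(1,1)->(0,1) | p1:(0,2)->(0,3)->EXIT | p2:(4,4)->(4,3)->EXIT | p3:(3,2)->(4,2) | p4:(0,0)->(0,1)
Step 2: p0:(0,1)->(0,2) | p1:escaped | p2:escaped | p3:(4,2)->(4,3)->EXIT | p4:(0,1)->(0,2)
Step 3: p0:(0,2)->(0,3)->EXIT | p1:escaped | p2:escaped | p3:escaped | p4:(0,2)->(0,3)->EXIT
Exit steps: [3, 1, 1, 2, 3]
First to escape: p1 at step 1

Answer: 1 1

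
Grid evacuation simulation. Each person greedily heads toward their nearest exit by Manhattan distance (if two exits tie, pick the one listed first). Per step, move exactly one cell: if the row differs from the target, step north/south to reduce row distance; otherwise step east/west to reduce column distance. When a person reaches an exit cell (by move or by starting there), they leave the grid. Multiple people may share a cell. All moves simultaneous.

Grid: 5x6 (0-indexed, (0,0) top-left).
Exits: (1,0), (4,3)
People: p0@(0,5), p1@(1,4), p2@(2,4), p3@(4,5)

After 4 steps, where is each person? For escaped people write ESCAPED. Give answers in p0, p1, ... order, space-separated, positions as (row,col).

Step 1: p0:(0,5)->(1,5) | p1:(1,4)->(1,3) | p2:(2,4)->(3,4) | p3:(4,5)->(4,4)
Step 2: p0:(1,5)->(1,4) | p1:(1,3)->(1,2) | p2:(3,4)->(4,4) | p3:(4,4)->(4,3)->EXIT
Step 3: p0:(1,4)->(1,3) | p1:(1,2)->(1,1) | p2:(4,4)->(4,3)->EXIT | p3:escaped
Step 4: p0:(1,3)->(1,2) | p1:(1,1)->(1,0)->EXIT | p2:escaped | p3:escaped

(1,2) ESCAPED ESCAPED ESCAPED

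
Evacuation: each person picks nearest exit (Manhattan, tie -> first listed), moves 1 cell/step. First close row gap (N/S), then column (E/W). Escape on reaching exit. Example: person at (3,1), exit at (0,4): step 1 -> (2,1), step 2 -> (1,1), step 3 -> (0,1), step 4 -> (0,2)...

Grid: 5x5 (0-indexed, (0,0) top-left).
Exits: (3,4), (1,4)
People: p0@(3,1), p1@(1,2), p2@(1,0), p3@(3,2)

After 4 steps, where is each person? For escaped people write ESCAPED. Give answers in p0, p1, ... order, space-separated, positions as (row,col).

Step 1: p0:(3,1)->(3,2) | p1:(1,2)->(1,3) | p2:(1,0)->(1,1) | p3:(3,2)->(3,3)
Step 2: p0:(3,2)->(3,3) | p1:(1,3)->(1,4)->EXIT | p2:(1,1)->(1,2) | p3:(3,3)->(3,4)->EXIT
Step 3: p0:(3,3)->(3,4)->EXIT | p1:escaped | p2:(1,2)->(1,3) | p3:escaped
Step 4: p0:escaped | p1:escaped | p2:(1,3)->(1,4)->EXIT | p3:escaped

ESCAPED ESCAPED ESCAPED ESCAPED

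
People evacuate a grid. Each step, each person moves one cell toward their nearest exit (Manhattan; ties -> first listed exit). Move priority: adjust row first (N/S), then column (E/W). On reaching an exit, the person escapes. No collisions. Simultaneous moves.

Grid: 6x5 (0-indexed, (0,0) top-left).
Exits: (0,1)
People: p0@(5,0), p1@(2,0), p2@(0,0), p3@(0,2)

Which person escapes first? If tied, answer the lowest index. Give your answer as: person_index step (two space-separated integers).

Step 1: p0:(5,0)->(4,0) | p1:(2,0)->(1,0) | p2:(0,0)->(0,1)->EXIT | p3:(0,2)->(0,1)->EXIT
Step 2: p0:(4,0)->(3,0) | p1:(1,0)->(0,0) | p2:escaped | p3:escaped
Step 3: p0:(3,0)->(2,0) | p1:(0,0)->(0,1)->EXIT | p2:escaped | p3:escaped
Step 4: p0:(2,0)->(1,0) | p1:escaped | p2:escaped | p3:escaped
Step 5: p0:(1,0)->(0,0) | p1:escaped | p2:escaped | p3:escaped
Step 6: p0:(0,0)->(0,1)->EXIT | p1:escaped | p2:escaped | p3:escaped
Exit steps: [6, 3, 1, 1]
First to escape: p2 at step 1

Answer: 2 1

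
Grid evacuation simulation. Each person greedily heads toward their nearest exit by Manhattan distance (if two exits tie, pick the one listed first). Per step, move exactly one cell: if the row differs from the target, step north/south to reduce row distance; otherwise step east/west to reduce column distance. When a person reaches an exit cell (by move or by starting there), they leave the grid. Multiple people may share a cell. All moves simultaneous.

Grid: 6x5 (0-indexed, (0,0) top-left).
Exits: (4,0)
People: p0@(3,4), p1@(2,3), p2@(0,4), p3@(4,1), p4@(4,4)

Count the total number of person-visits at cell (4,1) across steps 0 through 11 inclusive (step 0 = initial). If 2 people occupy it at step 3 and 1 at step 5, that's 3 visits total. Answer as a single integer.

Answer: 5

Derivation:
Step 0: p0@(3,4) p1@(2,3) p2@(0,4) p3@(4,1) p4@(4,4) -> at (4,1): 1 [p3], cum=1
Step 1: p0@(4,4) p1@(3,3) p2@(1,4) p3@ESC p4@(4,3) -> at (4,1): 0 [-], cum=1
Step 2: p0@(4,3) p1@(4,3) p2@(2,4) p3@ESC p4@(4,2) -> at (4,1): 0 [-], cum=1
Step 3: p0@(4,2) p1@(4,2) p2@(3,4) p3@ESC p4@(4,1) -> at (4,1): 1 [p4], cum=2
Step 4: p0@(4,1) p1@(4,1) p2@(4,4) p3@ESC p4@ESC -> at (4,1): 2 [p0,p1], cum=4
Step 5: p0@ESC p1@ESC p2@(4,3) p3@ESC p4@ESC -> at (4,1): 0 [-], cum=4
Step 6: p0@ESC p1@ESC p2@(4,2) p3@ESC p4@ESC -> at (4,1): 0 [-], cum=4
Step 7: p0@ESC p1@ESC p2@(4,1) p3@ESC p4@ESC -> at (4,1): 1 [p2], cum=5
Step 8: p0@ESC p1@ESC p2@ESC p3@ESC p4@ESC -> at (4,1): 0 [-], cum=5
Total visits = 5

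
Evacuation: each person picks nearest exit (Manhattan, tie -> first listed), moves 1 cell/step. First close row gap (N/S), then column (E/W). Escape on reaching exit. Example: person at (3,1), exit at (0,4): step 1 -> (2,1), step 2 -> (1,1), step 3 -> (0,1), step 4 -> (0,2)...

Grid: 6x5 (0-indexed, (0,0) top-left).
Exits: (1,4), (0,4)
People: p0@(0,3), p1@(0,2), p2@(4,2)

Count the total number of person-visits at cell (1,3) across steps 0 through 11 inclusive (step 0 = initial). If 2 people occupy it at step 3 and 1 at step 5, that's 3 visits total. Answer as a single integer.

Step 0: p0@(0,3) p1@(0,2) p2@(4,2) -> at (1,3): 0 [-], cum=0
Step 1: p0@ESC p1@(0,3) p2@(3,2) -> at (1,3): 0 [-], cum=0
Step 2: p0@ESC p1@ESC p2@(2,2) -> at (1,3): 0 [-], cum=0
Step 3: p0@ESC p1@ESC p2@(1,2) -> at (1,3): 0 [-], cum=0
Step 4: p0@ESC p1@ESC p2@(1,3) -> at (1,3): 1 [p2], cum=1
Step 5: p0@ESC p1@ESC p2@ESC -> at (1,3): 0 [-], cum=1
Total visits = 1

Answer: 1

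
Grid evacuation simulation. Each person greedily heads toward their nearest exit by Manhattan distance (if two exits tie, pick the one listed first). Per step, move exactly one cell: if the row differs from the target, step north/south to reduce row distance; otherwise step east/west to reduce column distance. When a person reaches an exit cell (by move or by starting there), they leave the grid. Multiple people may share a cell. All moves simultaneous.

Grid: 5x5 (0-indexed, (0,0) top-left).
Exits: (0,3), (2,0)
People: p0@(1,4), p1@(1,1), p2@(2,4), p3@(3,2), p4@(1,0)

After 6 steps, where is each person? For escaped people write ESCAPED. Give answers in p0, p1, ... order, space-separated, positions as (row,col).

Step 1: p0:(1,4)->(0,4) | p1:(1,1)->(2,1) | p2:(2,4)->(1,4) | p3:(3,2)->(2,2) | p4:(1,0)->(2,0)->EXIT
Step 2: p0:(0,4)->(0,3)->EXIT | p1:(2,1)->(2,0)->EXIT | p2:(1,4)->(0,4) | p3:(2,2)->(2,1) | p4:escaped
Step 3: p0:escaped | p1:escaped | p2:(0,4)->(0,3)->EXIT | p3:(2,1)->(2,0)->EXIT | p4:escaped

ESCAPED ESCAPED ESCAPED ESCAPED ESCAPED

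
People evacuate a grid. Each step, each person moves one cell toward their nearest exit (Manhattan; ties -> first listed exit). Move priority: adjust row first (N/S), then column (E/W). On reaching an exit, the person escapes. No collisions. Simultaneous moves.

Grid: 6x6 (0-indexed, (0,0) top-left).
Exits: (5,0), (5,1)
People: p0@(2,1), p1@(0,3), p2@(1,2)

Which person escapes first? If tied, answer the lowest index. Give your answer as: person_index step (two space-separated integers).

Answer: 0 3

Derivation:
Step 1: p0:(2,1)->(3,1) | p1:(0,3)->(1,3) | p2:(1,2)->(2,2)
Step 2: p0:(3,1)->(4,1) | p1:(1,3)->(2,3) | p2:(2,2)->(3,2)
Step 3: p0:(4,1)->(5,1)->EXIT | p1:(2,3)->(3,3) | p2:(3,2)->(4,2)
Step 4: p0:escaped | p1:(3,3)->(4,3) | p2:(4,2)->(5,2)
Step 5: p0:escaped | p1:(4,3)->(5,3) | p2:(5,2)->(5,1)->EXIT
Step 6: p0:escaped | p1:(5,3)->(5,2) | p2:escaped
Step 7: p0:escaped | p1:(5,2)->(5,1)->EXIT | p2:escaped
Exit steps: [3, 7, 5]
First to escape: p0 at step 3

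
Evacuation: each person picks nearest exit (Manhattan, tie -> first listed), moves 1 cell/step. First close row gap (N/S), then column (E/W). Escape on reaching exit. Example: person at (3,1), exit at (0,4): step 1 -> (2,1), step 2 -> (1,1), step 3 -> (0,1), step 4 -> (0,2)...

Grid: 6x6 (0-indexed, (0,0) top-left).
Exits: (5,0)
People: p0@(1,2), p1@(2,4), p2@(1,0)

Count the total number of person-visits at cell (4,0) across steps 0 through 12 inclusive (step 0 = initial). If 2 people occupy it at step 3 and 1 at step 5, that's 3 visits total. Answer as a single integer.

Answer: 1

Derivation:
Step 0: p0@(1,2) p1@(2,4) p2@(1,0) -> at (4,0): 0 [-], cum=0
Step 1: p0@(2,2) p1@(3,4) p2@(2,0) -> at (4,0): 0 [-], cum=0
Step 2: p0@(3,2) p1@(4,4) p2@(3,0) -> at (4,0): 0 [-], cum=0
Step 3: p0@(4,2) p1@(5,4) p2@(4,0) -> at (4,0): 1 [p2], cum=1
Step 4: p0@(5,2) p1@(5,3) p2@ESC -> at (4,0): 0 [-], cum=1
Step 5: p0@(5,1) p1@(5,2) p2@ESC -> at (4,0): 0 [-], cum=1
Step 6: p0@ESC p1@(5,1) p2@ESC -> at (4,0): 0 [-], cum=1
Step 7: p0@ESC p1@ESC p2@ESC -> at (4,0): 0 [-], cum=1
Total visits = 1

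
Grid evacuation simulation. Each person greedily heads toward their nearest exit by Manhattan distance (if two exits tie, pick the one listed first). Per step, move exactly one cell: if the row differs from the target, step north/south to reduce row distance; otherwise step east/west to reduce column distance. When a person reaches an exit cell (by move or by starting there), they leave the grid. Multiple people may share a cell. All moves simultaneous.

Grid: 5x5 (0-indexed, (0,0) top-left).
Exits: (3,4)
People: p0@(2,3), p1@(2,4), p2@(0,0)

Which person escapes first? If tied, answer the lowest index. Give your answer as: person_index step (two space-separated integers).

Step 1: p0:(2,3)->(3,3) | p1:(2,4)->(3,4)->EXIT | p2:(0,0)->(1,0)
Step 2: p0:(3,3)->(3,4)->EXIT | p1:escaped | p2:(1,0)->(2,0)
Step 3: p0:escaped | p1:escaped | p2:(2,0)->(3,0)
Step 4: p0:escaped | p1:escaped | p2:(3,0)->(3,1)
Step 5: p0:escaped | p1:escaped | p2:(3,1)->(3,2)
Step 6: p0:escaped | p1:escaped | p2:(3,2)->(3,3)
Step 7: p0:escaped | p1:escaped | p2:(3,3)->(3,4)->EXIT
Exit steps: [2, 1, 7]
First to escape: p1 at step 1

Answer: 1 1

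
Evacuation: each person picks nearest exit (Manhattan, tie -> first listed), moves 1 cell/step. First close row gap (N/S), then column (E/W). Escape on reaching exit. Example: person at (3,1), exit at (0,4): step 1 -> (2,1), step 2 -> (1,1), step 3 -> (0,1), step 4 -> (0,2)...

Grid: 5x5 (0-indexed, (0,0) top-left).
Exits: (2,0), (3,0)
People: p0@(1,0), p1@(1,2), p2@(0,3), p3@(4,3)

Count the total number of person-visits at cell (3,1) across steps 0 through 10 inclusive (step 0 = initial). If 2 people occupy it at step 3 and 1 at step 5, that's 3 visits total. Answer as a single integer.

Answer: 1

Derivation:
Step 0: p0@(1,0) p1@(1,2) p2@(0,3) p3@(4,3) -> at (3,1): 0 [-], cum=0
Step 1: p0@ESC p1@(2,2) p2@(1,3) p3@(3,3) -> at (3,1): 0 [-], cum=0
Step 2: p0@ESC p1@(2,1) p2@(2,3) p3@(3,2) -> at (3,1): 0 [-], cum=0
Step 3: p0@ESC p1@ESC p2@(2,2) p3@(3,1) -> at (3,1): 1 [p3], cum=1
Step 4: p0@ESC p1@ESC p2@(2,1) p3@ESC -> at (3,1): 0 [-], cum=1
Step 5: p0@ESC p1@ESC p2@ESC p3@ESC -> at (3,1): 0 [-], cum=1
Total visits = 1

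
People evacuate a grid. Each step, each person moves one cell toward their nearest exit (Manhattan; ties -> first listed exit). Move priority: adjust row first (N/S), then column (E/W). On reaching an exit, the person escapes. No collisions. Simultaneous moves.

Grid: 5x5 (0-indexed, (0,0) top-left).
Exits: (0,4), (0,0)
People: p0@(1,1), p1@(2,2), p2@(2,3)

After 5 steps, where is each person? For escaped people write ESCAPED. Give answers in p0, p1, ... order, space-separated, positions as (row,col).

Step 1: p0:(1,1)->(0,1) | p1:(2,2)->(1,2) | p2:(2,3)->(1,3)
Step 2: p0:(0,1)->(0,0)->EXIT | p1:(1,2)->(0,2) | p2:(1,3)->(0,3)
Step 3: p0:escaped | p1:(0,2)->(0,3) | p2:(0,3)->(0,4)->EXIT
Step 4: p0:escaped | p1:(0,3)->(0,4)->EXIT | p2:escaped

ESCAPED ESCAPED ESCAPED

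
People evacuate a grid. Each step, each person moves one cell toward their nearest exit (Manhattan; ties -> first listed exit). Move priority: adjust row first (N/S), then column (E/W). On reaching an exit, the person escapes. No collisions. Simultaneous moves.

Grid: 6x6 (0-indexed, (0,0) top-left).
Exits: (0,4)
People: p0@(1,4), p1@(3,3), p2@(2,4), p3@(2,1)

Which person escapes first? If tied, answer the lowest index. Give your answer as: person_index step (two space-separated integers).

Answer: 0 1

Derivation:
Step 1: p0:(1,4)->(0,4)->EXIT | p1:(3,3)->(2,3) | p2:(2,4)->(1,4) | p3:(2,1)->(1,1)
Step 2: p0:escaped | p1:(2,3)->(1,3) | p2:(1,4)->(0,4)->EXIT | p3:(1,1)->(0,1)
Step 3: p0:escaped | p1:(1,3)->(0,3) | p2:escaped | p3:(0,1)->(0,2)
Step 4: p0:escaped | p1:(0,3)->(0,4)->EXIT | p2:escaped | p3:(0,2)->(0,3)
Step 5: p0:escaped | p1:escaped | p2:escaped | p3:(0,3)->(0,4)->EXIT
Exit steps: [1, 4, 2, 5]
First to escape: p0 at step 1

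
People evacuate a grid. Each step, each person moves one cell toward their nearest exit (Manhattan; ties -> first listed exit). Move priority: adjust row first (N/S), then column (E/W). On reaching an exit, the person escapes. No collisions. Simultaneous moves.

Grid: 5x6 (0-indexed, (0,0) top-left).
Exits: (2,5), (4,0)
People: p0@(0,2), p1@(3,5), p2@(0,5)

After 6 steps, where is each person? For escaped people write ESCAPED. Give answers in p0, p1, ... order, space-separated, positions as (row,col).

Step 1: p0:(0,2)->(1,2) | p1:(3,5)->(2,5)->EXIT | p2:(0,5)->(1,5)
Step 2: p0:(1,2)->(2,2) | p1:escaped | p2:(1,5)->(2,5)->EXIT
Step 3: p0:(2,2)->(2,3) | p1:escaped | p2:escaped
Step 4: p0:(2,3)->(2,4) | p1:escaped | p2:escaped
Step 5: p0:(2,4)->(2,5)->EXIT | p1:escaped | p2:escaped

ESCAPED ESCAPED ESCAPED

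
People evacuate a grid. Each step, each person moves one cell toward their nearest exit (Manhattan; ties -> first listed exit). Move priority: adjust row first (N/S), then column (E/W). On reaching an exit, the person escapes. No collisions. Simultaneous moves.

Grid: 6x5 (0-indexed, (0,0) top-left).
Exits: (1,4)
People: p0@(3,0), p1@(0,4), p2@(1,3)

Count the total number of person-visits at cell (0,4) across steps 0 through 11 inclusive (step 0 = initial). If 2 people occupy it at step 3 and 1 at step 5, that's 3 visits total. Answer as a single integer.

Answer: 1

Derivation:
Step 0: p0@(3,0) p1@(0,4) p2@(1,3) -> at (0,4): 1 [p1], cum=1
Step 1: p0@(2,0) p1@ESC p2@ESC -> at (0,4): 0 [-], cum=1
Step 2: p0@(1,0) p1@ESC p2@ESC -> at (0,4): 0 [-], cum=1
Step 3: p0@(1,1) p1@ESC p2@ESC -> at (0,4): 0 [-], cum=1
Step 4: p0@(1,2) p1@ESC p2@ESC -> at (0,4): 0 [-], cum=1
Step 5: p0@(1,3) p1@ESC p2@ESC -> at (0,4): 0 [-], cum=1
Step 6: p0@ESC p1@ESC p2@ESC -> at (0,4): 0 [-], cum=1
Total visits = 1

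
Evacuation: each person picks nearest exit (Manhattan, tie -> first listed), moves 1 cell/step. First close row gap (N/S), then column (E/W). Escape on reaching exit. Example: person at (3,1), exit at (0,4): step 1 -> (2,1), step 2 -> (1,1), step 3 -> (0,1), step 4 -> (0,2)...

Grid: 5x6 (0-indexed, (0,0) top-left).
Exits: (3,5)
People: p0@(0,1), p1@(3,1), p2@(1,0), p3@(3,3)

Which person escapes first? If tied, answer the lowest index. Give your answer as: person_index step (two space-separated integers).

Answer: 3 2

Derivation:
Step 1: p0:(0,1)->(1,1) | p1:(3,1)->(3,2) | p2:(1,0)->(2,0) | p3:(3,3)->(3,4)
Step 2: p0:(1,1)->(2,1) | p1:(3,2)->(3,3) | p2:(2,0)->(3,0) | p3:(3,4)->(3,5)->EXIT
Step 3: p0:(2,1)->(3,1) | p1:(3,3)->(3,4) | p2:(3,0)->(3,1) | p3:escaped
Step 4: p0:(3,1)->(3,2) | p1:(3,4)->(3,5)->EXIT | p2:(3,1)->(3,2) | p3:escaped
Step 5: p0:(3,2)->(3,3) | p1:escaped | p2:(3,2)->(3,3) | p3:escaped
Step 6: p0:(3,3)->(3,4) | p1:escaped | p2:(3,3)->(3,4) | p3:escaped
Step 7: p0:(3,4)->(3,5)->EXIT | p1:escaped | p2:(3,4)->(3,5)->EXIT | p3:escaped
Exit steps: [7, 4, 7, 2]
First to escape: p3 at step 2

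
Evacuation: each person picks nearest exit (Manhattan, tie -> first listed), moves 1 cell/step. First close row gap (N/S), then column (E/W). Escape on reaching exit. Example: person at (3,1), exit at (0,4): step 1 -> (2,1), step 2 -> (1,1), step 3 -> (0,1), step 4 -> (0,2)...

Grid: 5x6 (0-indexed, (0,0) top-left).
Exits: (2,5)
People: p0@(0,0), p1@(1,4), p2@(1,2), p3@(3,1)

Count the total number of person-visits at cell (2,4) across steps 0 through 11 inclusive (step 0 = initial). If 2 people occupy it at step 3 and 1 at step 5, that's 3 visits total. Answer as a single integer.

Step 0: p0@(0,0) p1@(1,4) p2@(1,2) p3@(3,1) -> at (2,4): 0 [-], cum=0
Step 1: p0@(1,0) p1@(2,4) p2@(2,2) p3@(2,1) -> at (2,4): 1 [p1], cum=1
Step 2: p0@(2,0) p1@ESC p2@(2,3) p3@(2,2) -> at (2,4): 0 [-], cum=1
Step 3: p0@(2,1) p1@ESC p2@(2,4) p3@(2,3) -> at (2,4): 1 [p2], cum=2
Step 4: p0@(2,2) p1@ESC p2@ESC p3@(2,4) -> at (2,4): 1 [p3], cum=3
Step 5: p0@(2,3) p1@ESC p2@ESC p3@ESC -> at (2,4): 0 [-], cum=3
Step 6: p0@(2,4) p1@ESC p2@ESC p3@ESC -> at (2,4): 1 [p0], cum=4
Step 7: p0@ESC p1@ESC p2@ESC p3@ESC -> at (2,4): 0 [-], cum=4
Total visits = 4

Answer: 4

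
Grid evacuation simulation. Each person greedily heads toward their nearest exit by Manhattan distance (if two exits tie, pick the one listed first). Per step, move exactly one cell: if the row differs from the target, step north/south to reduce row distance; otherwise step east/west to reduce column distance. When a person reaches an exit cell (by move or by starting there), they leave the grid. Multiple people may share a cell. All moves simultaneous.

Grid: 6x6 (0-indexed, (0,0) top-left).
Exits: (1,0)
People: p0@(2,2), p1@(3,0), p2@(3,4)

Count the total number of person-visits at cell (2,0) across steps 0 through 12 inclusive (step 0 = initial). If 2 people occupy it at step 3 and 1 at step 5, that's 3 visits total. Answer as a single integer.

Step 0: p0@(2,2) p1@(3,0) p2@(3,4) -> at (2,0): 0 [-], cum=0
Step 1: p0@(1,2) p1@(2,0) p2@(2,4) -> at (2,0): 1 [p1], cum=1
Step 2: p0@(1,1) p1@ESC p2@(1,4) -> at (2,0): 0 [-], cum=1
Step 3: p0@ESC p1@ESC p2@(1,3) -> at (2,0): 0 [-], cum=1
Step 4: p0@ESC p1@ESC p2@(1,2) -> at (2,0): 0 [-], cum=1
Step 5: p0@ESC p1@ESC p2@(1,1) -> at (2,0): 0 [-], cum=1
Step 6: p0@ESC p1@ESC p2@ESC -> at (2,0): 0 [-], cum=1
Total visits = 1

Answer: 1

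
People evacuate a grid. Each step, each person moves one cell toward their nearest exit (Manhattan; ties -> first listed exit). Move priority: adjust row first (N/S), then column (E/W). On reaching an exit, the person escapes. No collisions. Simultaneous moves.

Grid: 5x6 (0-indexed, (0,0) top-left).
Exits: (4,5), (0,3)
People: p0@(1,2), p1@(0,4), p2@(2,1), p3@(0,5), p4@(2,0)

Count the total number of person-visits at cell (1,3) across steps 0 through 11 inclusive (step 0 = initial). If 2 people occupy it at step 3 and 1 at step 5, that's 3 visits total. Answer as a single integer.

Step 0: p0@(1,2) p1@(0,4) p2@(2,1) p3@(0,5) p4@(2,0) -> at (1,3): 0 [-], cum=0
Step 1: p0@(0,2) p1@ESC p2@(1,1) p3@(0,4) p4@(1,0) -> at (1,3): 0 [-], cum=0
Step 2: p0@ESC p1@ESC p2@(0,1) p3@ESC p4@(0,0) -> at (1,3): 0 [-], cum=0
Step 3: p0@ESC p1@ESC p2@(0,2) p3@ESC p4@(0,1) -> at (1,3): 0 [-], cum=0
Step 4: p0@ESC p1@ESC p2@ESC p3@ESC p4@(0,2) -> at (1,3): 0 [-], cum=0
Step 5: p0@ESC p1@ESC p2@ESC p3@ESC p4@ESC -> at (1,3): 0 [-], cum=0
Total visits = 0

Answer: 0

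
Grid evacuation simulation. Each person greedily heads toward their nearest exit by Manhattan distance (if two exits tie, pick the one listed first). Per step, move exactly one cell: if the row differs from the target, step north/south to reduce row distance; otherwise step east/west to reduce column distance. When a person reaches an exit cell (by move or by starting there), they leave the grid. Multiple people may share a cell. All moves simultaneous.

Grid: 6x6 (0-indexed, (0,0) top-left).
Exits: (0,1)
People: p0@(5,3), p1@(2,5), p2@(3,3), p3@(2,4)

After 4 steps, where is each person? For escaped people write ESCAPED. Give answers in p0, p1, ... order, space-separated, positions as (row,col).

Step 1: p0:(5,3)->(4,3) | p1:(2,5)->(1,5) | p2:(3,3)->(2,3) | p3:(2,4)->(1,4)
Step 2: p0:(4,3)->(3,3) | p1:(1,5)->(0,5) | p2:(2,3)->(1,3) | p3:(1,4)->(0,4)
Step 3: p0:(3,3)->(2,3) | p1:(0,5)->(0,4) | p2:(1,3)->(0,3) | p3:(0,4)->(0,3)
Step 4: p0:(2,3)->(1,3) | p1:(0,4)->(0,3) | p2:(0,3)->(0,2) | p3:(0,3)->(0,2)

(1,3) (0,3) (0,2) (0,2)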